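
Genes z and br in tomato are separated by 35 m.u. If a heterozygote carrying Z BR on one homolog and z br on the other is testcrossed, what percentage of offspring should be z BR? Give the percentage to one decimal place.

17.5%

A map distance of 35 m.u. corresponds to a recombination frequency of 0.350.
The F1 is Z BR / z br, so z BR is a recombinant gamete class with expected frequency r/2 = 0.350/2 = 0.1750.
That is 0.1750 = 17.5% of the progeny.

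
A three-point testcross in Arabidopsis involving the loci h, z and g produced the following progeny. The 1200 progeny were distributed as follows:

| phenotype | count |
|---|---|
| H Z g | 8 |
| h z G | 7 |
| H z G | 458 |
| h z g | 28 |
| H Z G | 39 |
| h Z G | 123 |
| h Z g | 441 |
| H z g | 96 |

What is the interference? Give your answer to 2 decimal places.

0.06

The two most frequent reciprocal classes, h Z g and H z G, are the parental types, so the F1 was h Z g / H z G.
The two rarest classes, H Z g and h z G, are the double crossovers. Comparing them with the parentals, only the h allele has switched, so h is the middle locus and the order is z – h – g.
z–h: (67 + 15)/1200 = 0.0683; h–g: (219 + 15)/1200 = 0.1950.
Expected DCO frequency = 0.0683 × 0.1950 ≈ 0.01332; observed = 15/1200 ≈ 0.01250.
Coefficient of coincidence = 0.01250/0.01332 ≈ 0.94; interference = 1 − 0.94 = 0.06.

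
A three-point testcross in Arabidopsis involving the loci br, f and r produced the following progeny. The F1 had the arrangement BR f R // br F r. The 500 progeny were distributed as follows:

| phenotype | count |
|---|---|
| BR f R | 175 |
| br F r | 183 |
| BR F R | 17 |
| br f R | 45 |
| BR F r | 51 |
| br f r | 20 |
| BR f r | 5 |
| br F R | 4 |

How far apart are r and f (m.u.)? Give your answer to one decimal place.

The two rarest classes, BR f r and br F R, are the double crossovers. Comparing them with the parentals, only the r allele has switched, so r is the middle locus and the order is br – r – f.
Crossovers in the r–f interval produce the single-crossover classes BR F R and br f r (17 + 20 = 37) plus the double crossovers (9).
RF(r–f) = (37 + 9) / 500 = 46/500 = 0.0920 → 9.2 m.u.

9.2 m.u.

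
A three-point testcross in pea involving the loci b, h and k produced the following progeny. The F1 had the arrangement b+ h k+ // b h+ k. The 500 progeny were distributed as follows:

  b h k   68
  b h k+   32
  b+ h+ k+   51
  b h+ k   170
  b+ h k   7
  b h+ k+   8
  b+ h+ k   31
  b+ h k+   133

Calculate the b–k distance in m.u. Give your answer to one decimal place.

The two rarest classes, b+ h k and b h+ k+, are the double crossovers. Comparing them with the parentals, only the k allele has switched, so k is the middle locus and the order is b – k – h.
Crossovers in the b–k interval produce the single-crossover classes b h k+ and b+ h+ k (32 + 31 = 63) plus the double crossovers (15).
RF(b–k) = (63 + 15) / 500 = 78/500 = 0.1560 → 15.6 m.u.

15.6 m.u.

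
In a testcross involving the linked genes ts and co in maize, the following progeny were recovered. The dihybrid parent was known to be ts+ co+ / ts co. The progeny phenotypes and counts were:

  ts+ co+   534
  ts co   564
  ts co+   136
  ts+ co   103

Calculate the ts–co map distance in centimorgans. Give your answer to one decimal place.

17.9 centimorgans

The recombinant classes are ts+ co and ts co+: 103 + 136 = 239.
Recombination frequency = 239/1337 = 0.1788 ≈ 17.9%, i.e. 17.9 centimorgans.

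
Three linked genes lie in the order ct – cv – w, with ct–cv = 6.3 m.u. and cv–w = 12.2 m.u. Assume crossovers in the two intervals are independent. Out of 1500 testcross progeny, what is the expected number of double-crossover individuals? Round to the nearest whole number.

12

Map distances give recombination frequencies of 0.063 and 0.122 for the two intervals.
With no interference, expected double-crossover frequency = 0.063 × 0.122 = 0.00769.
Expected number = 0.00769 × 1500 = 11.53 ≈ 12.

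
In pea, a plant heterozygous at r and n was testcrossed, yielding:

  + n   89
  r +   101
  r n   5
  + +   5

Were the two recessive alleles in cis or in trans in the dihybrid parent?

The two most frequent classes are + n (89) and r + (101); these are the parental (non-recombinant) types.
So the F1 carried + n on one chromosome and r + on the other — the recessive alleles are on opposite chromosomes (trans / repulsion).

trans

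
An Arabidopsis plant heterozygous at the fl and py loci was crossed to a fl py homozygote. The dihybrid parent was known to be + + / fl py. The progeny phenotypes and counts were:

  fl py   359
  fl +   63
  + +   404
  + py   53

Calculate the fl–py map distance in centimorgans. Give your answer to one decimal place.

The recombinant classes are + py and fl +: 53 + 63 = 116.
Recombination frequency = 116/879 = 0.1320 ≈ 13.2%, i.e. 13.2 centimorgans.

13.2 centimorgans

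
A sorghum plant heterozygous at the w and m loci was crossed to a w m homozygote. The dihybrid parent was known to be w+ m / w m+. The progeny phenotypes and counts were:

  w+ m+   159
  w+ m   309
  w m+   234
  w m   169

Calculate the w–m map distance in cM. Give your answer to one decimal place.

37.7 cM

The recombinant classes are w+ m+ and w m: 159 + 169 = 328.
Recombination frequency = 328/871 = 0.3766 ≈ 37.7%, i.e. 37.7 cM.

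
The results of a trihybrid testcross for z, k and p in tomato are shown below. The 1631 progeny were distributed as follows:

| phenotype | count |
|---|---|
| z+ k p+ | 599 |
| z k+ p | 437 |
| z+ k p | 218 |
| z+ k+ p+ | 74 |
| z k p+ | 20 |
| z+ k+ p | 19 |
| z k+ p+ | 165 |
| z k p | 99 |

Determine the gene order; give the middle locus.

z

The two most frequent reciprocal classes, z k+ p and z+ k p+, are the parental types, so the F1 was z k+ p / z+ k p+.
The two rarest classes, z+ k+ p and z k p+, are the double crossovers. Comparing them with the parentals, only the z allele has switched, so z is the middle locus and the order is k – z – p.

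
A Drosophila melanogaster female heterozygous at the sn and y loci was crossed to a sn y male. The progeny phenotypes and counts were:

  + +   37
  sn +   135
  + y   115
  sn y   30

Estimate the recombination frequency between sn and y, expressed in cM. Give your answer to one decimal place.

The two most frequent classes, + y (115) and sn + (135), are the parental types, so the F1 was + y / sn +.
The recombinant classes are + + and sn y: 37 + 30 = 67.
Recombination frequency = 67/317 = 0.2114 ≈ 21.1%, i.e. 21.1 cM.

21.1 cM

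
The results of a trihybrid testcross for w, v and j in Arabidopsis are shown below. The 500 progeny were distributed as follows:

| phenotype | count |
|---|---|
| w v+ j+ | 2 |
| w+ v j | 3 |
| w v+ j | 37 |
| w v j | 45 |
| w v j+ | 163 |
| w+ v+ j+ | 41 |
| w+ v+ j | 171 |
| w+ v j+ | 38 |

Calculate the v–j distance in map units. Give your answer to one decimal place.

18.2 map units

The two most frequent reciprocal classes, w v j+ and w+ v+ j, are the parental types, so the F1 was w v j+ / w+ v+ j.
The two rarest classes, w v+ j+ and w+ v j, are the double crossovers. Comparing them with the parentals, only the v allele has switched, so v is the middle locus and the order is w – v – j.
Crossovers in the v–j interval produce the single-crossover classes w v j and w+ v+ j+ (45 + 41 = 86) plus the double crossovers (5).
RF(v–j) = (86 + 5) / 500 = 91/500 = 0.1820 → 18.2 map units.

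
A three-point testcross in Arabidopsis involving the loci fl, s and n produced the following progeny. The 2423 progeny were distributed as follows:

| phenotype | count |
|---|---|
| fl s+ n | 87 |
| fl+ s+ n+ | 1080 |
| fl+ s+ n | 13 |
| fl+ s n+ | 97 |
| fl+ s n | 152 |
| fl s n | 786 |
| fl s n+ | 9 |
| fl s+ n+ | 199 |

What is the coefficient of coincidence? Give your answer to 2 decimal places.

The two most frequent reciprocal classes, fl s n and fl+ s+ n+, are the parental types, so the F1 was fl s n / fl+ s+ n+.
The two rarest classes, fl s n+ and fl+ s+ n, are the double crossovers. Comparing them with the parentals, only the n allele has switched, so n is the middle locus and the order is s – n – fl.
s–n: (184 + 22)/2423 = 0.0850; n–fl: (351 + 22)/2423 = 0.1539.
Expected DCO frequency = 0.0850 × 0.1539 ≈ 0.01308; observed = 22/2423 ≈ 0.00908.
Coefficient of coincidence = 0.00908/0.01308 ≈ 0.69.

0.69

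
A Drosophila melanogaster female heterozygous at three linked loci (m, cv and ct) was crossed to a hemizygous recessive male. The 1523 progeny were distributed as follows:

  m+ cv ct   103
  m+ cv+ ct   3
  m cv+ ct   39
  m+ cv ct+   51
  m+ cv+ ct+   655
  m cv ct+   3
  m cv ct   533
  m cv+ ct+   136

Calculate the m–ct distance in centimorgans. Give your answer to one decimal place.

The two most frequent reciprocal classes, m cv ct and m+ cv+ ct+, are the parental types, so the F1 was m cv ct / m+ cv+ ct+.
The two rarest classes, m cv ct+ and m+ cv+ ct, are the double crossovers. Comparing them with the parentals, only the ct allele has switched, so ct is the middle locus and the order is cv – ct – m.
Crossovers in the ct–m interval produce the single-crossover classes m+ cv ct and m cv+ ct+ (103 + 136 = 239) plus the double crossovers (6).
RF(ct–m) = (239 + 6) / 1523 = 245/1523 = 0.1609 → 16.1 centimorgans.

16.1 centimorgans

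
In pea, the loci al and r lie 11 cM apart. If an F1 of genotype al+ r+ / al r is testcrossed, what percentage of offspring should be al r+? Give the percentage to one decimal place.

A map distance of 11 cM corresponds to a recombination frequency of 0.110.
The F1 is al+ r+ / al r, so al r+ is a recombinant gamete class with expected frequency r/2 = 0.110/2 = 0.0550.
That is 0.0550 = 5.5% of the progeny.

5.5%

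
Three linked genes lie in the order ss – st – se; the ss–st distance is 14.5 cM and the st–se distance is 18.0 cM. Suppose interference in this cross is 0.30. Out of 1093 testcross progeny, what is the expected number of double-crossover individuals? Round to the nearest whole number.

20

Map distances give recombination frequencies of 0.145 and 0.180 for the two intervals.
With interference 0.30 (so coincidence = 0.70), expected double-crossover frequency = 0.145 × 0.180 × 0.70 = 0.01827.
Expected number = 0.01827 × 1093 = 19.97 ≈ 20.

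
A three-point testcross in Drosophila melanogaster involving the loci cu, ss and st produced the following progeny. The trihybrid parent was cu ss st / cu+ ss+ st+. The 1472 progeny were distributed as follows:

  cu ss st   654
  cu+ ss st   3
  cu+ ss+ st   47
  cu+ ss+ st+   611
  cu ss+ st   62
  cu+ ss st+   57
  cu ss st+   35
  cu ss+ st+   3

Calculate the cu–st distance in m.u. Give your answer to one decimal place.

The two rarest classes, cu+ ss st and cu ss+ st+, are the double crossovers. Comparing them with the parentals, only the cu allele has switched, so cu is the middle locus and the order is st – cu – ss.
Crossovers in the st–cu interval produce the single-crossover classes cu ss st+ and cu+ ss+ st (35 + 47 = 82) plus the double crossovers (6).
RF(st–cu) = (82 + 6) / 1472 = 88/1472 = 0.0598 → 6.0 m.u.

6.0 m.u.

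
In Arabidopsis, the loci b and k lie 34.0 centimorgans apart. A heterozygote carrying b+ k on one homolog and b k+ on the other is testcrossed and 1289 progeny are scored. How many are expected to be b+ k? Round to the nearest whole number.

A map distance of 34.0 centimorgans corresponds to a recombination frequency of 0.340.
The F1 is b+ k / b k+, so b+ k is a parental gamete class with expected frequency (1 − r)/2 = 0.660/2 = 0.3300.
Expected number = 0.3300 × 1289 = 425.37 ≈ 425.

425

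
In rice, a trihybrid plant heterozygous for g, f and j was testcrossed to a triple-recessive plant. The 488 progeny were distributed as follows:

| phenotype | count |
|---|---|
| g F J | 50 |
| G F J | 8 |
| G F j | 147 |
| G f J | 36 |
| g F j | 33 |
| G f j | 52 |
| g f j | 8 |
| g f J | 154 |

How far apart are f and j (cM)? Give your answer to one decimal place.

24.2 cM

The two most frequent reciprocal classes, g f J and G F j, are the parental types, so the F1 was g f J / G F j.
The two rarest classes, g f j and G F J, are the double crossovers. Comparing them with the parentals, only the j allele has switched, so j is the middle locus and the order is g – j – f.
Crossovers in the j–f interval produce the single-crossover classes g F J and G f j (50 + 52 = 102) plus the double crossovers (16).
RF(j–f) = (102 + 16) / 488 = 118/488 = 0.2418 → 24.2 cM.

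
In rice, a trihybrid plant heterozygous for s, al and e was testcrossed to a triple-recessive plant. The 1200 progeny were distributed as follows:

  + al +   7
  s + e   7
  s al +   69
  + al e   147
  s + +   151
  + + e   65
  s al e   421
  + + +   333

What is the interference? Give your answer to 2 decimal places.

The two most frequent reciprocal classes, s al e and + + +, are the parental types, so the F1 was s al e / + + +.
The two rarest classes, s + e and + al +, are the double crossovers. Comparing them with the parentals, only the al allele has switched, so al is the middle locus and the order is s – al – e.
s–al: (298 + 14)/1200 = 0.2600; al–e: (134 + 14)/1200 = 0.1233.
Expected DCO frequency = 0.2600 × 0.1233 ≈ 0.03206; observed = 14/1200 ≈ 0.01167.
Coefficient of coincidence = 0.01167/0.03206 ≈ 0.36; interference = 1 − 0.36 = 0.64.

0.64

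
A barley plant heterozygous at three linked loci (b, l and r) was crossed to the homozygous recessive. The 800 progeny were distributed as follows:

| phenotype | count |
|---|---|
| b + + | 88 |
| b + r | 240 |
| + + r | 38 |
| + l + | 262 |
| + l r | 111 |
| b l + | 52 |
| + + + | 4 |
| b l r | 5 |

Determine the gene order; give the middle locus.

l

The two most frequent reciprocal classes, b + r and + l +, are the parental types, so the F1 was b + r / + l +.
The two rarest classes, b l r and + + +, are the double crossovers. Comparing them with the parentals, only the l allele has switched, so l is the middle locus and the order is b – l – r.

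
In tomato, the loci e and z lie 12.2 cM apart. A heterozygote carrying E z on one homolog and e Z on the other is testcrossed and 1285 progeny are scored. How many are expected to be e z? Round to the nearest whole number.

78

A map distance of 12.2 cM corresponds to a recombination frequency of 0.122.
The F1 is E z / e Z, so e z is a recombinant gamete class with expected frequency r/2 = 0.122/2 = 0.0610.
Expected number = 0.0610 × 1285 = 78.39 ≈ 78.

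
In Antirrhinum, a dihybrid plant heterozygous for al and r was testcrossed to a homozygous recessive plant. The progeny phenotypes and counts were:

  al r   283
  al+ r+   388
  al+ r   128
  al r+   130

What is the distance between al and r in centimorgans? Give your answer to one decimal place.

27.8 centimorgans

The two most frequent classes, al+ r+ (388) and al r (283), are the parental types, so the F1 was al+ r+ / al r.
The recombinant classes are al+ r and al r+: 128 + 130 = 258.
Recombination frequency = 258/929 = 0.2777 ≈ 27.8%, i.e. 27.8 centimorgans.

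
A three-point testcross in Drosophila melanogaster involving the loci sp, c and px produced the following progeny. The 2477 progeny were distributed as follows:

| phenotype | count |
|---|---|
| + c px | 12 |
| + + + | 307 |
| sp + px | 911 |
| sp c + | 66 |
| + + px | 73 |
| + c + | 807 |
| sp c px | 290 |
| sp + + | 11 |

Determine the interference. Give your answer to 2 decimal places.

The two most frequent reciprocal classes, + c + and sp + px, are the parental types, so the F1 was + c + / sp + px.
The two rarest classes, + c px and sp + +, are the double crossovers. Comparing them with the parentals, only the px allele has switched, so px is the middle locus and the order is c – px – sp.
c–px: (597 + 23)/2477 = 0.2503; px–sp: (139 + 23)/2477 = 0.0654.
Expected DCO frequency = 0.2503 × 0.0654 ≈ 0.01637; observed = 23/2477 ≈ 0.00929.
Coefficient of coincidence = 0.00929/0.01637 ≈ 0.57; interference = 1 − 0.57 = 0.43.

0.43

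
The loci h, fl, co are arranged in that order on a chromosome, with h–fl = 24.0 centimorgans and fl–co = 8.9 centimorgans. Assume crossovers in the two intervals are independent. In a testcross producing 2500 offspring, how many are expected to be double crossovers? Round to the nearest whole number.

53

Map distances give recombination frequencies of 0.240 and 0.089 for the two intervals.
With no interference, expected double-crossover frequency = 0.240 × 0.089 = 0.02136.
Expected number = 0.02136 × 2500 = 53.40 ≈ 53.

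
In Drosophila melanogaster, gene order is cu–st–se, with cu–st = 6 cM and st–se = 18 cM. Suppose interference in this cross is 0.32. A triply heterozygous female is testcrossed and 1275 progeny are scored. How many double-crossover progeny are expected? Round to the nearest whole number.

Map distances give recombination frequencies of 0.060 and 0.180 for the two intervals.
With interference 0.32 (so coincidence = 0.68), expected double-crossover frequency = 0.060 × 0.180 × 0.68 = 0.00734.
Expected number = 0.00734 × 1275 = 9.36 ≈ 9.

9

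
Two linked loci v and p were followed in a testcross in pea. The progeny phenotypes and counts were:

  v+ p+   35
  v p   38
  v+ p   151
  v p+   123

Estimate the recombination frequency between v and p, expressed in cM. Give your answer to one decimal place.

21.0 cM

The two most frequent classes, v+ p (151) and v p+ (123), are the parental types, so the F1 was v+ p / v p+.
The recombinant classes are v+ p+ and v p: 35 + 38 = 73.
Recombination frequency = 73/347 = 0.2104 ≈ 21.0%, i.e. 21.0 cM.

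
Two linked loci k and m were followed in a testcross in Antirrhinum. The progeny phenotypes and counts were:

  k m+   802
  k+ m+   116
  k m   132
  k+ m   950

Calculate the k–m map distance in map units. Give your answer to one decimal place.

The two most frequent classes, k+ m (950) and k m+ (802), are the parental types, so the F1 was k+ m / k m+.
The recombinant classes are k+ m+ and k m: 116 + 132 = 248.
Recombination frequency = 248/2000 = 0.1240 ≈ 12.4%, i.e. 12.4 map units.

12.4 map units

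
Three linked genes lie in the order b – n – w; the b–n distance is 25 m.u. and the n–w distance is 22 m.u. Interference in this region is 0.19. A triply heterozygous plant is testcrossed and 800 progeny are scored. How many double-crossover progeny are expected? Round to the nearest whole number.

Map distances give recombination frequencies of 0.250 and 0.220 for the two intervals.
With interference 0.19 (so coincidence = 0.81), expected double-crossover frequency = 0.250 × 0.220 × 0.81 = 0.04455.
Expected number = 0.04455 × 800 = 35.64 ≈ 36.

36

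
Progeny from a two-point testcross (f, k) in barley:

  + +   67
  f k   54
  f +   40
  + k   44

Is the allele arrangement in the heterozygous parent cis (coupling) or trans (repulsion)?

The two most frequent classes are + + (67) and f k (54); these are the parental (non-recombinant) types.
So the F1 carried + + on one chromosome and f k on the other — the recessive alleles are on the same chromosome (cis / coupling).

cis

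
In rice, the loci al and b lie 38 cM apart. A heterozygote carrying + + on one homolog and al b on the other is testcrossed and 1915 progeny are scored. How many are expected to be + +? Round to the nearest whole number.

A map distance of 38 cM corresponds to a recombination frequency of 0.380.
The F1 is + + / al b, so + + is a parental gamete class with expected frequency (1 − r)/2 = 0.620/2 = 0.3100.
Expected number = 0.3100 × 1915 = 593.65 ≈ 594.

594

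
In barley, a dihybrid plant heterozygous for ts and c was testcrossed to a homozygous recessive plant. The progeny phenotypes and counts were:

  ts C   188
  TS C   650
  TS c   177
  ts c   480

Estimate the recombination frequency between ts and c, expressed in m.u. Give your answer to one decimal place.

The two most frequent classes, TS C (650) and ts c (480), are the parental types, so the F1 was TS C / ts c.
The recombinant classes are TS c and ts C: 177 + 188 = 365.
Recombination frequency = 365/1495 = 0.2441 ≈ 24.4%, i.e. 24.4 m.u.

24.4 m.u.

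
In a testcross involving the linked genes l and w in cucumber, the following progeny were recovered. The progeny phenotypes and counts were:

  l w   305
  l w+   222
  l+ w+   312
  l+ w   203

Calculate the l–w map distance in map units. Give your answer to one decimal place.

The two most frequent classes, l+ w+ (312) and l w (305), are the parental types, so the F1 was l+ w+ / l w.
The recombinant classes are l+ w and l w+: 203 + 222 = 425.
Recombination frequency = 425/1042 = 0.4079 ≈ 40.8%, i.e. 40.8 map units.

40.8 map units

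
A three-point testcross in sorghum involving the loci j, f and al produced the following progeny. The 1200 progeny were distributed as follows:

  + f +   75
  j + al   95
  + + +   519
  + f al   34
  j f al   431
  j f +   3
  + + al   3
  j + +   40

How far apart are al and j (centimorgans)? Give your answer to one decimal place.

6.7 centimorgans

The two most frequent reciprocal classes, + + + and j f al, are the parental types, so the F1 was + + + / j f al.
The two rarest classes, + + al and j f +, are the double crossovers. Comparing them with the parentals, only the al allele has switched, so al is the middle locus and the order is f – al – j.
Crossovers in the al–j interval produce the single-crossover classes j + + and + f al (40 + 34 = 74) plus the double crossovers (6).
RF(al–j) = (74 + 6) / 1200 = 80/1200 = 0.0667 → 6.7 centimorgans.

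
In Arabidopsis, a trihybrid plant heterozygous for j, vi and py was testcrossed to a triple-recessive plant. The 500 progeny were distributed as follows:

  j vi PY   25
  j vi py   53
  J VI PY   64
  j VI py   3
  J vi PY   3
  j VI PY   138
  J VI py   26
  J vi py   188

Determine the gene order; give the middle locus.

The two most frequent reciprocal classes, j VI PY and J vi py, are the parental types, so the F1 was j VI PY / J vi py.
The two rarest classes, j VI py and J vi PY, are the double crossovers. Comparing them with the parentals, only the py allele has switched, so py is the middle locus and the order is j – py – vi.

py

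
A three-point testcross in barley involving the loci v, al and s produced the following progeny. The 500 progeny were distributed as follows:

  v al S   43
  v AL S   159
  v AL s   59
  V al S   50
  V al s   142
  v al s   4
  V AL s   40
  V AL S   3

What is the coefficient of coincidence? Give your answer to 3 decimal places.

0.335

The two most frequent reciprocal classes, v AL S and V al s, are the parental types, so the F1 was v AL S / V al s.
The two rarest classes, V AL S and v al s, are the double crossovers. Comparing them with the parentals, only the v allele has switched, so v is the middle locus and the order is s – v – al.
s–v: (109 + 7)/500 = 0.2320; v–al: (83 + 7)/500 = 0.1800.
Expected DCO frequency = 0.2320 × 0.1800 ≈ 0.04176; observed = 7/500 ≈ 0.01400.
Coefficient of coincidence = 0.01400/0.04176 ≈ 0.335.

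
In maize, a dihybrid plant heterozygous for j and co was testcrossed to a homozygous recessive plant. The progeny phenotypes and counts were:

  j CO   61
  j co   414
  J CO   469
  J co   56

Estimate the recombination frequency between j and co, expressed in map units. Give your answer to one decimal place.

The two most frequent classes, J CO (469) and j co (414), are the parental types, so the F1 was J CO / j co.
The recombinant classes are J co and j CO: 56 + 61 = 117.
Recombination frequency = 117/1000 = 0.1170 ≈ 11.7%, i.e. 11.7 map units.

11.7 map units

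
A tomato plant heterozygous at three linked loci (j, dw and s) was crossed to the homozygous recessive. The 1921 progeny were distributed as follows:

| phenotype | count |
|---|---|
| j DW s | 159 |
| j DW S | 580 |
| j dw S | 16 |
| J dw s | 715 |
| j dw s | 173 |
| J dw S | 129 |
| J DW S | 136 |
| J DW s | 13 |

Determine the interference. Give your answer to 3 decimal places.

The two most frequent reciprocal classes, J dw s and j DW S, are the parental types, so the F1 was J dw s / j DW S.
The two rarest classes, J DW s and j dw S, are the double crossovers. Comparing them with the parentals, only the dw allele has switched, so dw is the middle locus and the order is s – dw – j.
s–dw: (288 + 29)/1921 = 0.1650; dw–j: (309 + 29)/1921 = 0.1760.
Expected DCO frequency = 0.1650 × 0.1760 ≈ 0.02904; observed = 29/1921 ≈ 0.01510.
Coefficient of coincidence = 0.01510/0.02904 ≈ 0.520; interference = 1 − 0.520 = 0.480.

0.480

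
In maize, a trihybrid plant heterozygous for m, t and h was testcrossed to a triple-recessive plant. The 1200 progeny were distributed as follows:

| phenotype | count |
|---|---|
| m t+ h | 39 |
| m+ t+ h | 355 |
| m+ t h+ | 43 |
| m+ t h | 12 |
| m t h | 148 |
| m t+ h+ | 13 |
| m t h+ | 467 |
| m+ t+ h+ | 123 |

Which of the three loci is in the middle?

The two most frequent reciprocal classes, m t h+ and m+ t+ h, are the parental types, so the F1 was m t h+ / m+ t+ h.
The two rarest classes, m t+ h+ and m+ t h, are the double crossovers. Comparing them with the parentals, only the t allele has switched, so t is the middle locus and the order is h – t – m.

t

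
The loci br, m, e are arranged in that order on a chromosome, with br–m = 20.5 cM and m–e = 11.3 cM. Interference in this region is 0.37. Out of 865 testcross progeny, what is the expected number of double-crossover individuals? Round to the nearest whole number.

13

Map distances give recombination frequencies of 0.205 and 0.113 for the two intervals.
With interference 0.37 (so coincidence = 0.63), expected double-crossover frequency = 0.205 × 0.113 × 0.63 = 0.01459.
Expected number = 0.01459 × 865 = 12.62 ≈ 13.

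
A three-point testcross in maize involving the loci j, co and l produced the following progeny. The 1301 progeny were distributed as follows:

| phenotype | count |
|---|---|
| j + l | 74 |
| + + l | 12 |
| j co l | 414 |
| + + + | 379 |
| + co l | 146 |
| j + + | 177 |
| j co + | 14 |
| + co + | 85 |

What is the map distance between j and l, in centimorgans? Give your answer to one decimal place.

26.8 centimorgans

The two most frequent reciprocal classes, + + + and j co l, are the parental types, so the F1 was + + + / j co l.
The two rarest classes, + + l and j co +, are the double crossovers. Comparing them with the parentals, only the l allele has switched, so l is the middle locus and the order is j – l – co.
Crossovers in the j–l interval produce the single-crossover classes j + + and + co l (177 + 146 = 323) plus the double crossovers (26).
RF(j–l) = (323 + 26) / 1301 = 349/1301 = 0.2683 → 26.8 centimorgans.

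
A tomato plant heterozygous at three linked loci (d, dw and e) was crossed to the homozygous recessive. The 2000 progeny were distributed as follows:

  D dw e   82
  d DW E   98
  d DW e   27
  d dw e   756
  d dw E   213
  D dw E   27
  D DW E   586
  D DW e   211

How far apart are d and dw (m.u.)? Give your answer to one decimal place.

The two most frequent reciprocal classes, d dw e and D DW E, are the parental types, so the F1 was d dw e / D DW E.
The two rarest classes, d DW e and D dw E, are the double crossovers. Comparing them with the parentals, only the dw allele has switched, so dw is the middle locus and the order is d – dw – e.
Crossovers in the d–dw interval produce the single-crossover classes D dw e and d DW E (82 + 98 = 180) plus the double crossovers (54).
RF(d–dw) = (180 + 54) / 2000 = 234/2000 = 0.1170 → 11.7 m.u.

11.7 m.u.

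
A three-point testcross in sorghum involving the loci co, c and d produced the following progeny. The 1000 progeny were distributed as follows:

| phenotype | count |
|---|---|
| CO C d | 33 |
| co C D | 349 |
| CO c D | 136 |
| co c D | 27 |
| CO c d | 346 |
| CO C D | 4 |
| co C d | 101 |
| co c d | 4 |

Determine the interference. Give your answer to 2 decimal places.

The two most frequent reciprocal classes, CO c d and co C D, are the parental types, so the F1 was CO c d / co C D.
The two rarest classes, co c d and CO C D, are the double crossovers. Comparing them with the parentals, only the co allele has switched, so co is the middle locus and the order is d – co – c.
d–co: (237 + 8)/1000 = 0.2450; co–c: (60 + 8)/1000 = 0.0680.
Expected DCO frequency = 0.2450 × 0.0680 ≈ 0.01666; observed = 8/1000 ≈ 0.00800.
Coefficient of coincidence = 0.00800/0.01666 ≈ 0.48; interference = 1 − 0.48 = 0.52.

0.52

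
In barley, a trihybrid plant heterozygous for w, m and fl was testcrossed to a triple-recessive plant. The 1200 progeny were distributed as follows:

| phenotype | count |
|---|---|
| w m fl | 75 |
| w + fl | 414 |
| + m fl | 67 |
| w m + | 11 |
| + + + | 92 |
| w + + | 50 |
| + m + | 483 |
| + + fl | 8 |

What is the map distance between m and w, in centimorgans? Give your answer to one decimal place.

The two most frequent reciprocal classes, w + fl and + m +, are the parental types, so the F1 was w + fl / + m +.
The two rarest classes, + + fl and w m +, are the double crossovers. Comparing them with the parentals, only the w allele has switched, so w is the middle locus and the order is fl – w – m.
Crossovers in the w–m interval produce the single-crossover classes w m fl and + + + (75 + 92 = 167) plus the double crossovers (19).
RF(w–m) = (167 + 19) / 1200 = 186/1200 = 0.1550 → 15.5 centimorgans.

15.5 centimorgans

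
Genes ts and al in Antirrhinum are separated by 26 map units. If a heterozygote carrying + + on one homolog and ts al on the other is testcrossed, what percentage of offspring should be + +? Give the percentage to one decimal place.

37.0%

A map distance of 26 map units corresponds to a recombination frequency of 0.260.
The F1 is + + / ts al, so + + is a parental gamete class with expected frequency (1 − r)/2 = 0.740/2 = 0.3700.
That is 0.3700 = 37.0% of the progeny.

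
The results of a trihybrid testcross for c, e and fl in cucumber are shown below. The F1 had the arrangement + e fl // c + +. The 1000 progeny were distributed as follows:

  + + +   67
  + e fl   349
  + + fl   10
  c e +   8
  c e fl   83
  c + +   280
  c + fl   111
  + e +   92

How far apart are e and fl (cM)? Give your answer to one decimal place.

22.1 cM

The two rarest classes, + + fl and c e +, are the double crossovers. Comparing them with the parentals, only the e allele has switched, so e is the middle locus and the order is fl – e – c.
Crossovers in the fl–e interval produce the single-crossover classes + e + and c + fl (92 + 111 = 203) plus the double crossovers (18).
RF(fl–e) = (203 + 18) / 1000 = 221/1000 = 0.2210 → 22.1 cM.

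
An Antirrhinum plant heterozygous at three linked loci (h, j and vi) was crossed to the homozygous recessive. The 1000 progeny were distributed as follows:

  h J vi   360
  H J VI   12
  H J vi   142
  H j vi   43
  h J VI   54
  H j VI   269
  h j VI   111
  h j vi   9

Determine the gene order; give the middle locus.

j

The two most frequent reciprocal classes, H j VI and h J vi, are the parental types, so the F1 was H j VI / h J vi.
The two rarest classes, H J VI and h j vi, are the double crossovers. Comparing them with the parentals, only the j allele has switched, so j is the middle locus and the order is h – j – vi.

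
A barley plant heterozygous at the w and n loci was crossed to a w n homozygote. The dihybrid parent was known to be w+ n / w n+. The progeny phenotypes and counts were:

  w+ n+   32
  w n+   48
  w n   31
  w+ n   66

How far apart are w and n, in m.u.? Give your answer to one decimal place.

The recombinant classes are w+ n+ and w n: 32 + 31 = 63.
Recombination frequency = 63/177 = 0.3559 ≈ 35.6%, i.e. 35.6 m.u.

35.6 m.u.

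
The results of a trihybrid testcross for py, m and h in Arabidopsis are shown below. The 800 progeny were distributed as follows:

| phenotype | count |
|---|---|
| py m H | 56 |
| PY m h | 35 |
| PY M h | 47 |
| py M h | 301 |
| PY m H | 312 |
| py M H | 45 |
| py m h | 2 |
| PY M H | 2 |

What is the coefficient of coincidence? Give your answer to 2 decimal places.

0.36

The two most frequent reciprocal classes, py M h and PY m H, are the parental types, so the F1 was py M h / PY m H.
The two rarest classes, py m h and PY M H, are the double crossovers. Comparing them with the parentals, only the m allele has switched, so m is the middle locus and the order is h – m – py.
h–m: (80 + 4)/800 = 0.1050; m–py: (103 + 4)/800 = 0.1338.
Expected DCO frequency = 0.1050 × 0.1338 ≈ 0.01405; observed = 4/800 ≈ 0.00500.
Coefficient of coincidence = 0.00500/0.01405 ≈ 0.36.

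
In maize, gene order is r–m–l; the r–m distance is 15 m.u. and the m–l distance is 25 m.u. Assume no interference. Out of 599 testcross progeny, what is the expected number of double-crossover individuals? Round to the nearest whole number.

22

Map distances give recombination frequencies of 0.150 and 0.250 for the two intervals.
With no interference, expected double-crossover frequency = 0.150 × 0.250 = 0.03750.
Expected number = 0.03750 × 599 = 22.46 ≈ 22.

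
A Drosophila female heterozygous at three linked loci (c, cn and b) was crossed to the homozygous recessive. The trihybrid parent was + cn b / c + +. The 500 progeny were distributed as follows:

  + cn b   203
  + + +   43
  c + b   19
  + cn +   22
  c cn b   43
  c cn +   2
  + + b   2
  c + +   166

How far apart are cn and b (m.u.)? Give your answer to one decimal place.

The two rarest classes, + + b and c cn +, are the double crossovers. Comparing them with the parentals, only the cn allele has switched, so cn is the middle locus and the order is c – cn – b.
Crossovers in the cn–b interval produce the single-crossover classes + cn + and c + b (22 + 19 = 41) plus the double crossovers (4).
RF(cn–b) = (41 + 4) / 500 = 45/500 = 0.0900 → 9.0 m.u.

9.0 m.u.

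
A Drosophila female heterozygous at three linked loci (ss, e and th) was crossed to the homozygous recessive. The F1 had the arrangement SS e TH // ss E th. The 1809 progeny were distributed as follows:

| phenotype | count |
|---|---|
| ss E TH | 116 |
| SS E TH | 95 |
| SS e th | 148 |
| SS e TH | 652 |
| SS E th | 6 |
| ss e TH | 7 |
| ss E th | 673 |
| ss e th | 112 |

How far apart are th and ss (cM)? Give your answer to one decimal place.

The two rarest classes, ss e TH and SS E th, are the double crossovers. Comparing them with the parentals, only the ss allele has switched, so ss is the middle locus and the order is th – ss – e.
Crossovers in the th–ss interval produce the single-crossover classes SS e th and ss E TH (148 + 116 = 264) plus the double crossovers (13).
RF(th–ss) = (264 + 13) / 1809 = 277/1809 = 0.1531 → 15.3 cM.

15.3 cM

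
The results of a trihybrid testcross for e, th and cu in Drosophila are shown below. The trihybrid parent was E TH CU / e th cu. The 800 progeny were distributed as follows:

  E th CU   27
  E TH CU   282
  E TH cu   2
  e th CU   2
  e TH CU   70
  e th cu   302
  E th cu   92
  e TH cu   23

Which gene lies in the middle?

The two rarest classes, E TH cu and e th CU, are the double crossovers. Comparing them with the parentals, only the cu allele has switched, so cu is the middle locus and the order is th – cu – e.

cu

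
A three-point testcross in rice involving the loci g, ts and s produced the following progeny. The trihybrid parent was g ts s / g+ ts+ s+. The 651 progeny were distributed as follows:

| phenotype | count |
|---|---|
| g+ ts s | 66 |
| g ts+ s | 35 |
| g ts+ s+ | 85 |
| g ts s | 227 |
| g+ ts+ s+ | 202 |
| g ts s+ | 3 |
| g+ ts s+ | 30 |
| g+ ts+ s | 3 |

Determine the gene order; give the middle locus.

The two rarest classes, g ts s+ and g+ ts+ s, are the double crossovers. Comparing them with the parentals, only the s allele has switched, so s is the middle locus and the order is ts – s – g.

s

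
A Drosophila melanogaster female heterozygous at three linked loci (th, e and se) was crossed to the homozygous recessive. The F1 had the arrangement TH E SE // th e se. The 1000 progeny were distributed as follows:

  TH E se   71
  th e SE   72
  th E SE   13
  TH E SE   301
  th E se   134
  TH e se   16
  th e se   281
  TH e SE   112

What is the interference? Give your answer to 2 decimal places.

0.39

The two rarest classes, th E SE and TH e se, are the double crossovers. Comparing them with the parentals, only the th allele has switched, so th is the middle locus and the order is se – th – e.
se–th: (143 + 29)/1000 = 0.1720; th–e: (246 + 29)/1000 = 0.2750.
Expected DCO frequency = 0.1720 × 0.2750 ≈ 0.04730; observed = 29/1000 ≈ 0.02900.
Coefficient of coincidence = 0.02900/0.04730 ≈ 0.61; interference = 1 − 0.61 = 0.39.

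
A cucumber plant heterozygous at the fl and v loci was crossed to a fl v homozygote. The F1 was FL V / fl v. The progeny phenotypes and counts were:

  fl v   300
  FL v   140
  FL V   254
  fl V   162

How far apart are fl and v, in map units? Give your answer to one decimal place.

35.3 map units

The recombinant classes are FL v and fl V: 140 + 162 = 302.
Recombination frequency = 302/856 = 0.3528 ≈ 35.3%, i.e. 35.3 map units.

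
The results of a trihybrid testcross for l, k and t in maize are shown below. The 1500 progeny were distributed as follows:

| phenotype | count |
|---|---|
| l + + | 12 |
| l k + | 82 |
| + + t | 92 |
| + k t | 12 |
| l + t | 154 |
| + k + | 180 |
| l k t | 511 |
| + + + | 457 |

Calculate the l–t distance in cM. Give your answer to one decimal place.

13.2 cM

The two most frequent reciprocal classes, l k t and + + +, are the parental types, so the F1 was l k t / + + +.
The two rarest classes, + k t and l + +, are the double crossovers. Comparing them with the parentals, only the l allele has switched, so l is the middle locus and the order is k – l – t.
Crossovers in the l–t interval produce the single-crossover classes l k + and + + t (82 + 92 = 174) plus the double crossovers (24).
RF(l–t) = (174 + 24) / 1500 = 198/1500 = 0.1320 → 13.2 cM.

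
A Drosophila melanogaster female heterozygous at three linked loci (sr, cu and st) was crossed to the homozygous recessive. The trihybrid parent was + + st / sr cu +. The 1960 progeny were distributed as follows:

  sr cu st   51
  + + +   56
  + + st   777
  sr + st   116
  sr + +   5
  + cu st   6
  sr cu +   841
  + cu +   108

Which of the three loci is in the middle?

cu

The two rarest classes, + cu st and sr + +, are the double crossovers. Comparing them with the parentals, only the cu allele has switched, so cu is the middle locus and the order is sr – cu – st.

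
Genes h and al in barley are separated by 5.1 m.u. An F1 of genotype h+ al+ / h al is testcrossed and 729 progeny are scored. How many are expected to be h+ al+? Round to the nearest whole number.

A map distance of 5.1 m.u. corresponds to a recombination frequency of 0.051.
The F1 is h+ al+ / h al, so h+ al+ is a parental gamete class with expected frequency (1 − r)/2 = 0.949/2 = 0.4745.
Expected number = 0.4745 × 729 = 345.91 ≈ 346.

346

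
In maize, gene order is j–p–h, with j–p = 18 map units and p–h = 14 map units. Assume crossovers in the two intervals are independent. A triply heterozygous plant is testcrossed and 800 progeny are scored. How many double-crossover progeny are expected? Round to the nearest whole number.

20

Map distances give recombination frequencies of 0.180 and 0.140 for the two intervals.
With no interference, expected double-crossover frequency = 0.180 × 0.140 = 0.02520.
Expected number = 0.02520 × 800 = 20.16 ≈ 20.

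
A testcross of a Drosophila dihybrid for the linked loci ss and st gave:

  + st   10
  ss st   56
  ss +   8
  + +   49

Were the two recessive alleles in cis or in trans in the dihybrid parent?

cis

The two most frequent classes are + + (49) and ss st (56); these are the parental (non-recombinant) types.
So the F1 carried + + on one chromosome and ss st on the other — the recessive alleles are on the same chromosome (cis / coupling).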